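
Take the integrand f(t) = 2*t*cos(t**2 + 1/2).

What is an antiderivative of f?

An antiderivative is F(t) = sin(t**2 + 1/2).

The substitution u = t**2 + 1/2 works: f is exactly (dF/du)*(du/dt) for that inner function.
Check: d/dt[sin(t**2 + 1/2)] = 2*t*cos(t**2 + 1/2) = f(t).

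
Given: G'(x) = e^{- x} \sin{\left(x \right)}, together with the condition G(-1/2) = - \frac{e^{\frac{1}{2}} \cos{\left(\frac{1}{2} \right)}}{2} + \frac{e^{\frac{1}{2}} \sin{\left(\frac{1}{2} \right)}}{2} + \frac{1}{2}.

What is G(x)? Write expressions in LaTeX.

Any candidate G(x) must reproduce the stated G'(x) exactly.
A general antiderivative is - \frac{e^{- x} \sin{\left(x \right)}}{2} - \frac{e^{- x} \cos{\left(x \right)}}{2} + C.
The condition gives C = - \frac{e^{\frac{1}{2}} \cos{\left(\frac{1}{2} \right)}}{2} + \frac{e^{\frac{1}{2}} \sin{\left(\frac{1}{2} \right)}}{2} + \frac{1}{2} - (- \frac{e^{\frac{1}{2}} \cos{\left(\frac{1}{2} \right)}}{2} + \frac{e^{\frac{1}{2}} \sin{\left(\frac{1}{2} \right)}}{2}) = \frac{1}{2}.
So G(x) = \frac{1}{2} - \frac{e^{- x} \sin{\left(x \right)}}{2} - \frac{e^{- x} \cos{\left(x \right)}}{2}.
Check: d/dx[\frac{1}{2} - \frac{e^{- x} \sin{\left(x \right)}}{2} - \frac{e^{- x} \cos{\left(x \right)}}{2}] = e^{- x} \sin{\left(x \right)} = G'(x).

G(x) = \frac{1}{2} - \frac{e^{- x} \sin{\left(x \right)}}{2} - \frac{e^{- x} \cos{\left(x \right)}}{2}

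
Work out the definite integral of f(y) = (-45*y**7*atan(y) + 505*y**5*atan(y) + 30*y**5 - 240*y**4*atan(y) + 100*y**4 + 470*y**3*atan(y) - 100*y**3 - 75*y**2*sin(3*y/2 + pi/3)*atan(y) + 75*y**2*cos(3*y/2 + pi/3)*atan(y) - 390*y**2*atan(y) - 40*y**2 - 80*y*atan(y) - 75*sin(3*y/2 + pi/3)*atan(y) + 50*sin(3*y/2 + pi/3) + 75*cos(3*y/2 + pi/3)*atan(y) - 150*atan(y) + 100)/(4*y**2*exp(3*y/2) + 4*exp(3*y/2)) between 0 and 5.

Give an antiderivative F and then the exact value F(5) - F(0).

Antiderivative: F(y) = 15*y**5*exp(-3*y/2)*atan(y)/2 + 25*y**4*exp(-3*y/2)*atan(y) - 25*y**3*exp(-3*y/2)*atan(y) - 10*y**2*exp(-3*y/2)*atan(y) + 25*exp(-3*y/2)*sin(3*y/2 + pi/3)*atan(y)/2 + 25*exp(-3*y/2)*atan(y); value = 25*exp(-15/2)*sin(pi/3 + 15/2)*atan(5)/2 + 71425*exp(-15/2)*atan(5)/2

For F(y) to be correct the identity F'(y) - f(y) = 0 must hold.
F(y) = 15*y**5*exp(-3*y/2)*atan(y)/2 + 25*y**4*exp(-3*y/2)*atan(y) - 25*y**3*exp(-3*y/2)*atan(y) - 10*y**2*exp(-3*y/2)*atan(y) + 25*exp(-3*y/2)*sin(3*y/2 + pi/3)*atan(y)/2 + 25*exp(-3*y/2)*atan(y) is an antiderivative of f.
Check: d/dy[15*y**5*exp(-3*y/2)*atan(y)/2 + 25*y**4*exp(-3*y/2)*atan(y) - 25*y**3*exp(-3*y/2)*atan(y) - 10*y**2*exp(-3*y/2)*atan(y) + 25*exp(-3*y/2)*sin(3*y/2 + pi/3)*atan(y)/2 + 25*exp(-3*y/2)*atan(y)] = (-45*y**7*atan(y) + 505*y**5*atan(y) + 30*y**5 - 240*y**4*atan(y) + 100*y**4 + 470*y**3*atan(y) - 100*y**3 - 75*y**2*sin(3*y/2 + pi/3)*atan(y) + 75*y**2*cos(3*y/2 + pi/3)*atan(y) - 390*y**2*atan(y) - 40*y**2 - 80*y*atan(y) - 75*sin(3*y/2 + pi/3)*atan(y) + 50*sin(3*y/2 + pi/3) + 75*cos(3*y/2 + pi/3)*atan(y) - 150*atan(y) + 100)/(4*y**2*exp(3*y/2) + 4*exp(3*y/2)) = f(y).
F(5) = 25*exp(-15/2)*sin(pi/3 + 15/2)*atan(5)/2 + 71425*exp(-15/2)*atan(5)/2; F(0) = 0.
Integral = F(5) - F(0) = 25*exp(-15/2)*sin(pi/3 + 15/2)*atan(5)/2 + 71425*exp(-15/2)*atan(5)/2.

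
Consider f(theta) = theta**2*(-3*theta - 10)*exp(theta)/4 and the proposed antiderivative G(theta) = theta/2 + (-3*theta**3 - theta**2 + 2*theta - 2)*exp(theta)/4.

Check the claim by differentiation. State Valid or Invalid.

d/dtheta[G] = -3*theta**3*exp(theta)/4 - 5*theta**2*exp(theta)/2 + 1/2
d/dtheta[G] - f(theta) = 1/2 != 0.

Invalid: d/dtheta[G] - f = 1/2, which is not 0.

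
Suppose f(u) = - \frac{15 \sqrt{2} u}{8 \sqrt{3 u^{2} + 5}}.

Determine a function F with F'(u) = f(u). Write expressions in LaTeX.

The substitution w = \frac{3 u^{2}}{2} + \frac{5}{2} works: f is exactly (dF/dw)*(dw/du) for that inner function.
Check: d/du[- \frac{5 \sqrt{2} \sqrt{3 u^{2} + 5}}{8}] = - \frac{15 \sqrt{2} u}{8 \sqrt{3 u^{2} + 5}} = f(u).

An antiderivative is F(u) = - \frac{5 \sqrt{2} \sqrt{3 u^{2} + 5}}{8}.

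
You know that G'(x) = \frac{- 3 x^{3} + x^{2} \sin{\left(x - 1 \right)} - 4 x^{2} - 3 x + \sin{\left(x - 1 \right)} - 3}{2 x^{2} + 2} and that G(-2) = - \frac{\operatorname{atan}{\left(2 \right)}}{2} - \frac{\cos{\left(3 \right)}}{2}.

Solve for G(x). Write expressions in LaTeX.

G(x) = - \frac{3 x^{2}}{4} - 2 x - \frac{\cos{\left(x - 1 \right)}}{2} + \frac{\operatorname{atan}{\left(x \right)}}{2} - 1

Recover the given G'(x) by differentiating a candidate G(x); any mismatch rules it out.
A general antiderivative is - \frac{3 x^{2}}{4} - 2 x - \frac{\cos{\left(x - 1 \right)}}{2} + \frac{\operatorname{atan}{\left(x \right)}}{2} + C.
The condition gives C = - \frac{\operatorname{atan}{\left(2 \right)}}{2} - \frac{\cos{\left(3 \right)}}{2} - (- \frac{\operatorname{atan}{\left(2 \right)}}{2} - \frac{\cos{\left(3 \right)}}{2} + 1) = -1.
So G(x) = - \frac{3 x^{2}}{4} - 2 x - \frac{\cos{\left(x - 1 \right)}}{2} + \frac{\operatorname{atan}{\left(x \right)}}{2} - 1.
Check: d/dx[- \frac{3 x^{2}}{4} - 2 x - \frac{\cos{\left(x - 1 \right)}}{2} + \frac{\operatorname{atan}{\left(x \right)}}{2} - 1] = \frac{- 3 x^{3} + x^{2} \sin{\left(x - 1 \right)} - 4 x^{2} - 3 x + \sin{\left(x - 1 \right)} - 3}{2 x^{2} + 2} = G'(x).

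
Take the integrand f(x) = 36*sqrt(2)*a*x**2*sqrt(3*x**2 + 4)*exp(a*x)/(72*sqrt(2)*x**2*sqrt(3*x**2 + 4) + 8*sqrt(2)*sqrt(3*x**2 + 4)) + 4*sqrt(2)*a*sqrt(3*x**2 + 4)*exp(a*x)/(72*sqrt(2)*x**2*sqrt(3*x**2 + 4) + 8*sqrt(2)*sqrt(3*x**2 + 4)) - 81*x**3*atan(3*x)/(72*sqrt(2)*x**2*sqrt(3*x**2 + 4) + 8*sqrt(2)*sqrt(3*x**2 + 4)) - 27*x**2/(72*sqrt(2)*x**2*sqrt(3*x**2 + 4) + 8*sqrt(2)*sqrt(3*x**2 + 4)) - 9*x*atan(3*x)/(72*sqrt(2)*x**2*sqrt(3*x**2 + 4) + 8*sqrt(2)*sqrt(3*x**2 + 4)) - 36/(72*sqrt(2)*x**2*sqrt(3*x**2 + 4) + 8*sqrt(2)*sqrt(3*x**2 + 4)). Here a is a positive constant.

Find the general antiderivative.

The integrand splits into summands that can be handled one at a time.
Check: d/dx[(-3*sqrt(2)*sqrt(3*x**2 + 4)*atan(3*x) + 8*exp(a*x))/16] = (72*a*x**2*sqrt(3*x**2 + 4)*exp(a*x) + 8*a*sqrt(3*x**2 + 4)*exp(a*x) - 81*sqrt(2)*x**3*atan(3*x) - 27*sqrt(2)*x**2 - 9*sqrt(2)*x*atan(3*x) - 36*sqrt(2))/(144*x**2*sqrt(3*x**2 + 4) + 16*sqrt(3*x**2 + 4)), which equals f(x).

F(x) = (-3*sqrt(2)*sqrt(3*x**2 + 4)*atan(3*x) + 8*exp(a*x))/16 + C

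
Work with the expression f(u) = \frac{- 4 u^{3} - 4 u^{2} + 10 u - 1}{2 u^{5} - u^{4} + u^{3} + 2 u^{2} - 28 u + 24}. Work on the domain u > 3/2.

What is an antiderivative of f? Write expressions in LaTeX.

An antiderivative is F(u) = - \frac{68 \log{\left(u - \frac{3}{2} \right)}}{175} - \frac{\log{\left(u - 1 \right)}}{15} - \frac{5 \log{\left(u + 2 \right)}}{168} + \frac{97 \log{\left(u^{2} + 4 \right)}}{400} - \frac{141 \operatorname{atan}{\left(\frac{u}{2} \right)}}{200}.

The denominator factors as \left(u - 1\right) \left(u + 2\right) \left(2 u - 3\right) \left(u^{2} + 4\right); partial fractions split f into directly integrable pieces: \frac{97 u - 282}{200 \left(u^{2} + 4\right)} - \frac{136}{175 \left(2 u - 3\right)} - \frac{5}{168 \left(u + 2\right)} - \frac{1}{15 \left(u - 1\right)}.
Check: d/du[- \frac{68 \log{\left(u - \frac{3}{2} \right)}}{175} - \frac{\log{\left(u - 1 \right)}}{15} - \frac{5 \log{\left(u + 2 \right)}}{168} + \frac{97 \log{\left(u^{2} + 4 \right)}}{400} - \frac{141 \operatorname{atan}{\left(\frac{u}{2} \right)}}{200}] = \frac{- 4 u^{3} - 4 u^{2} + 10 u - 1}{2 u^{5} - u^{4} + u^{3} + 2 u^{2} - 28 u + 24} = f(u).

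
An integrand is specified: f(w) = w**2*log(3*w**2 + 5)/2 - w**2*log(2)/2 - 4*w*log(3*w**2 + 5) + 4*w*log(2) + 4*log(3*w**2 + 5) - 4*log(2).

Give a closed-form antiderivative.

The integrand splits into summands that can be handled one at a time.
Check: d/dw[(9*w**3*log(3*w**2/2 + 5/2) - 6*w**3 - 108*w**2*log(3*w**2/2 + 5/2) + 108*w**2 + 216*w*log(3*w**2/2 + 5/2) - 402*w - 180*log(w**2 + 5/3) + 134*sqrt(15)*atan(sqrt(15)*w/5))/54] = w**2*log(3*w**2 + 5)/2 - w**2*log(2)/2 - 4*w*log(3*w**2 + 5) + 4*w*log(2) + 4*log(3*w**2 + 5) - 4*log(2) = f(w).

An antiderivative is F(w) = (9*w**3*log(3*w**2/2 + 5/2) - 6*w**3 - 108*w**2*log(3*w**2/2 + 5/2) + 108*w**2 + 216*w*log(3*w**2/2 + 5/2) - 402*w - 180*log(w**2 + 5/3) + 134*sqrt(15)*atan(sqrt(15)*w/5))/54.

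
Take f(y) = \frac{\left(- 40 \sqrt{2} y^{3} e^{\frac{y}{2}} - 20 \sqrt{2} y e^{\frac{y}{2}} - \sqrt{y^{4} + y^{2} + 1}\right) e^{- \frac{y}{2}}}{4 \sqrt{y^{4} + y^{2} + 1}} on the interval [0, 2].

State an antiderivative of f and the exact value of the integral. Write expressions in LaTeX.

Antiderivative: F(y) = - 5 \sqrt{2 y^{4} + 2 y^{2} + 2} + \frac{e^{- \frac{y}{2}}}{2}; value = - 5 \sqrt{42} - \frac{1}{2} + \frac{1}{2 e} + 5 \sqrt{2}

Check any antiderivative F(y) by computing F'(y) and comparing it with f(y).
F(y) = - 5 \sqrt{2 y^{4} + 2 y^{2} + 2} + \frac{e^{- \frac{y}{2}}}{2} is an antiderivative of f.
Check: d/dy[- 5 \sqrt{2 y^{4} + 2 y^{2} + 2} + \frac{e^{- \frac{y}{2}}}{2}] = \frac{\left(- 40 \sqrt{2} y^{3} e^{\frac{y}{2}} - 20 \sqrt{2} y e^{\frac{y}{2}} - \sqrt{y^{4} + y^{2} + 1}\right) e^{- \frac{y}{2}}}{4 \sqrt{y^{4} + y^{2} + 1}} = f(y).
F(2) = - 5 \sqrt{42} + \frac{1}{2 e}; F(0) = \frac{1}{2} - 5 \sqrt{2}.
Integral = F(2) - F(0) = - 5 \sqrt{42} - \frac{1}{2} + \frac{1}{2 e} + 5 \sqrt{2}.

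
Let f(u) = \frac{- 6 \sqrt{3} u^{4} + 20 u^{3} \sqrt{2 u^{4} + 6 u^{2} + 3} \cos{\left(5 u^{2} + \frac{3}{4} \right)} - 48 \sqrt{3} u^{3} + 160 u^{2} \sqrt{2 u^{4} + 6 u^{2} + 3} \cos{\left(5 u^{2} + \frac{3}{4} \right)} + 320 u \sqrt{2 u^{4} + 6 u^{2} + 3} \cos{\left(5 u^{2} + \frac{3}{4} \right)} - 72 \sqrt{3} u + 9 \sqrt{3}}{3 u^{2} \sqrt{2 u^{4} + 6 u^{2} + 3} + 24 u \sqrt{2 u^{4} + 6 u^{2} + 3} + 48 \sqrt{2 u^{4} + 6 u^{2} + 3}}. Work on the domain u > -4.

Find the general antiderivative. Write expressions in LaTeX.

F(u) = \frac{2 \sin{\left(5 u^{2} + \frac{3}{4} \right)}}{3} - \frac{3 \sqrt{\frac{2 u^{4}}{3} + 2 u^{2} + 1}}{u + 4} + C

A candidate is checked by its d/du: the result must match f(u).
Check: d/du[\frac{2 \sin{\left(5 u^{2} + \frac{3}{4} \right)}}{3} - \frac{3 \sqrt{\frac{2 u^{4}}{3} + 2 u^{2} + 1}}{u + 4}] = \frac{- 18 u^{4} + 20 \sqrt{3} u^{3} \sqrt{2 u^{4} + 6 u^{2} + 3} \cos{\left(5 u^{2} + \frac{3}{4} \right)} - 144 u^{3} + 160 \sqrt{3} u^{2} \sqrt{2 u^{4} + 6 u^{2} + 3} \cos{\left(5 u^{2} + \frac{3}{4} \right)} + 320 \sqrt{3} u \sqrt{2 u^{4} + 6 u^{2} + 3} \cos{\left(5 u^{2} + \frac{3}{4} \right)} - 216 u + 27}{3 \sqrt{3} u^{2} \sqrt{2 u^{4} + 6 u^{2} + 3} + 24 \sqrt{3} u \sqrt{2 u^{4} + 6 u^{2} + 3} + 48 \sqrt{3} \sqrt{2 u^{4} + 6 u^{2} + 3}}, which equals f(u).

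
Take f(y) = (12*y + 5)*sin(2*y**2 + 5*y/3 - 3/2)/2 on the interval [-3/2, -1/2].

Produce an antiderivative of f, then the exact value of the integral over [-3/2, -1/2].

Antiderivative: F(y) = -3*cos(2*y**2 + 5*y/3 - 3/2)/2; value = -3*cos(11/6)/2 + 3*cos(1/2)/2

f matches the chain-rule pattern g'(h)*h' with inner function h(y) = 2*y**2 + 5*y/3 - 3/2; substituting u = h(y) collapses the integral.
F(y) = -3*cos(2*y**2 + 5*y/3 - 3/2)/2 is an antiderivative of f.
Check: d/dy[-3*cos(2*y**2 + 5*y/3 - 3/2)/2] = 6*y*sin(2*y**2 + 5*y/3 - 3/2) + 5*sin(2*y**2 + 5*y/3 - 3/2)/2, which equals f(y).
F(-1/2) = -3*cos(11/6)/2; F(-3/2) = -3*cos(1/2)/2.
Integral = F(-1/2) - F(-3/2) = -3*cos(11/6)/2 + 3*cos(1/2)/2.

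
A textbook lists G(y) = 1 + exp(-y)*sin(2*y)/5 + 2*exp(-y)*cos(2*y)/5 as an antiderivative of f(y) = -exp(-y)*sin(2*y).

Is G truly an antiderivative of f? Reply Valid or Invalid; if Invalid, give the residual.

Valid: G'(y) = f(y).

d/dy[G] = -exp(-y)*sin(2*y)
This equals f(y) exactly, so the claim holds.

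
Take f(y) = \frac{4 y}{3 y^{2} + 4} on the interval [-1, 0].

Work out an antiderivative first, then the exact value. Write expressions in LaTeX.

The substitution u = y^{2} + \frac{4}{3} works: f is exactly (dF/du)*(du/dy) for that inner function.
F(y) = \frac{2 \log{\left(y^{2} + \frac{4}{3} \right)}}{3} is an antiderivative of f.
Check: d/dy[\frac{2 \log{\left(y^{2} + \frac{4}{3} \right)}}{3}] = \frac{4 y}{3 y^{2} + 4} = f(y).
F(0) = \frac{2 \log{\left(\frac{4}{3} \right)}}{3}; F(-1) = \frac{2 \log{\left(\frac{7}{3} \right)}}{3}.
Integral = F(0) - F(-1) = - \frac{2 \log{\left(\frac{7}{3} \right)}}{3} + \frac{2 \log{\left(\frac{4}{3} \right)}}{3}.

Antiderivative: F(y) = \frac{2 \log{\left(y^{2} + \frac{4}{3} \right)}}{3}; value = - \frac{2 \log{\left(\frac{7}{3} \right)}}{3} + \frac{2 \log{\left(\frac{4}{3} \right)}}{3}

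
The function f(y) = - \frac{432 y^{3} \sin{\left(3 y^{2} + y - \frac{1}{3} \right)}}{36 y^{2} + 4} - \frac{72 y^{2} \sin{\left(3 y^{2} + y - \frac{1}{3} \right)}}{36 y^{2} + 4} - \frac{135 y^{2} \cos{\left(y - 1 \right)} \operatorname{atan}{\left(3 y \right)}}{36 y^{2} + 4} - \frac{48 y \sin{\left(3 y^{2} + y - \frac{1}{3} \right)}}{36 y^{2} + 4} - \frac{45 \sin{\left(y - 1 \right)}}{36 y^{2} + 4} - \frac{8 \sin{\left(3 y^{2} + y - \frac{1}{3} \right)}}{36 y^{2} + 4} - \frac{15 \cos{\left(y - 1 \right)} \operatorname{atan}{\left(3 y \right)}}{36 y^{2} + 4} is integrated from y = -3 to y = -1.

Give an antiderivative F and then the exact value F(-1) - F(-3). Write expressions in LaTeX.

Antiderivative: F(y) = - \frac{15 \sin{\left(y - 1 \right)} \operatorname{atan}{\left(3 y \right)}}{4} + 2 \cos{\left(3 y^{2} + y - \frac{1}{3} \right)}; value = - \frac{15 \sin{\left(2 \right)} \operatorname{atan}{\left(3 \right)}}{4} + \frac{15 \sin{\left(4 \right)} \operatorname{atan}{\left(9 \right)}}{4} - 2 \cos{\left(\frac{71}{3} \right)} + 2 \cos{\left(\frac{5}{3} \right)}

Integrate term by term and add the pieces.
F(y) = - \frac{15 \sin{\left(y - 1 \right)} \operatorname{atan}{\left(3 y \right)}}{4} + 2 \cos{\left(3 y^{2} + y - \frac{1}{3} \right)} is an antiderivative of f.
Check: d/dy[- \frac{15 \sin{\left(y - 1 \right)} \operatorname{atan}{\left(3 y \right)}}{4} + 2 \cos{\left(3 y^{2} + y - \frac{1}{3} \right)}] = \frac{- 432 y^{3} \sin{\left(3 y^{2} + y - \frac{1}{3} \right)} - 72 y^{2} \sin{\left(3 y^{2} + y - \frac{1}{3} \right)} - 135 y^{2} \cos{\left(y - 1 \right)} \operatorname{atan}{\left(3 y \right)} - 48 y \sin{\left(3 y^{2} + y - \frac{1}{3} \right)} - 45 \sin{\left(y - 1 \right)} - 8 \sin{\left(3 y^{2} + y - \frac{1}{3} \right)} - 15 \cos{\left(y - 1 \right)} \operatorname{atan}{\left(3 y \right)}}{36 y^{2} + 4}, which equals f(y).
F(-1) = - \frac{15 \sin{\left(2 \right)} \operatorname{atan}{\left(3 \right)}}{4} + 2 \cos{\left(\frac{5}{3} \right)}; F(-3) = 2 \cos{\left(\frac{71}{3} \right)} - \frac{15 \sin{\left(4 \right)} \operatorname{atan}{\left(9 \right)}}{4}.
Integral = F(-1) - F(-3) = - \frac{15 \sin{\left(2 \right)} \operatorname{atan}{\left(3 \right)}}{4} + \frac{15 \sin{\left(4 \right)} \operatorname{atan}{\left(9 \right)}}{4} - 2 \cos{\left(\frac{71}{3} \right)} + 2 \cos{\left(\frac{5}{3} \right)}.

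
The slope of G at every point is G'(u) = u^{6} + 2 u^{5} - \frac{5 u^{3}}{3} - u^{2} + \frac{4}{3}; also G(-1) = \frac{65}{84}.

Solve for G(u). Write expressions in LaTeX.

G(u) = \frac{u^{7}}{7} + \frac{u^{6}}{3} - \frac{5 u^{4}}{12} - \frac{u^{3}}{3} + \frac{4 u}{3} + 2

Integrate term by term and add the pieces.
A general antiderivative is \frac{u^{7}}{7} + \frac{u^{6}}{3} - \frac{5 u^{4}}{12} - \frac{u^{3}}{3} + \frac{4 u}{3} + C.
The condition gives C = \frac{65}{84} - (- \frac{103}{84}) = 2.
So G(u) = \frac{u^{7}}{7} + \frac{u^{6}}{3} - \frac{5 u^{4}}{12} - \frac{u^{3}}{3} + \frac{4 u}{3} + 2.
Check: d/du[\frac{u^{7}}{7} + \frac{u^{6}}{3} - \frac{5 u^{4}}{12} - \frac{u^{3}}{3} + \frac{4 u}{3} + 2] = u^{6} + 2 u^{5} - \frac{5 u^{3}}{3} - u^{2} + \frac{4}{3} = G'(u).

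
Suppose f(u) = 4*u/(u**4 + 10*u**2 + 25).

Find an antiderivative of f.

The substitution w = u**2/2 + 5/2 works: f is exactly (dF/dw)*(dw/du) for that inner function.
Check: d/du[-1/(u**2/2 + 5/2)] = 4*u/(u**4 + 10*u**2 + 25) = f(u).

An antiderivative is F(u) = -1/(u**2/2 + 5/2).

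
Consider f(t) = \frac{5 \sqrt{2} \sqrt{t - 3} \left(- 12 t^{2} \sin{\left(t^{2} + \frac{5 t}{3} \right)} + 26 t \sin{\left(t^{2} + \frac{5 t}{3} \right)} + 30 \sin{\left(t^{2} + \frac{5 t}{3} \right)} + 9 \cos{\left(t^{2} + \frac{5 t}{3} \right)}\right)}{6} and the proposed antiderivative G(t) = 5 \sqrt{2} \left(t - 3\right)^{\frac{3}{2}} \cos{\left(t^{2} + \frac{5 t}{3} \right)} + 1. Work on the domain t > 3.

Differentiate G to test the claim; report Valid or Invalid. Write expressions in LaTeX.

d/dt[G] = - 10 \sqrt{2} t^{2} \sqrt{t - 3} \sin{\left(t^{2} + \frac{5 t}{3} \right)} + \frac{65 \sqrt{2} t \sqrt{t - 3} \sin{\left(t^{2} + \frac{5 t}{3} \right)}}{3} + 25 \sqrt{2} \sqrt{t - 3} \sin{\left(t^{2} + \frac{5 t}{3} \right)} + \frac{15 \sqrt{2} \sqrt{t - 3} \cos{\left(t^{2} + \frac{5 t}{3} \right)}}{2}
This equals f(t) exactly, so the claim holds.

Valid - differentiating G returns exactly f.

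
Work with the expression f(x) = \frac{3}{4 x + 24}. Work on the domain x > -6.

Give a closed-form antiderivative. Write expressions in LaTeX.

A first test for any F(x): its x-derivative must equal f(x) identically.
Check: d/dx[\frac{3 \log{\left(x + 6 \right)}}{4}] = \frac{3}{4 x + 24} = f(x).

An antiderivative is F(x) = \frac{3 \log{\left(x + 6 \right)}}{4}.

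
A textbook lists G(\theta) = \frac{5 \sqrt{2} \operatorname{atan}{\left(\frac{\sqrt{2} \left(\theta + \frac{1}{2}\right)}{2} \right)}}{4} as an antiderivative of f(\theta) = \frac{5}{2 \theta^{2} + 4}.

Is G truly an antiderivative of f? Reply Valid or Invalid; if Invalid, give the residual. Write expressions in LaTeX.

Invalid: d/d\theta[G] - f = \frac{- 20 \theta - 5}{8 \theta^{4} + 8 \theta^{3} + 34 \theta^{2} + 16 \theta + 36}, which is not 0.

d/d\theta[G] = \frac{10}{4 \theta^{2} + 4 \theta + 9}
d/d\theta[G] - f(\theta) = \frac{- 20 \theta - 5}{8 \theta^{4} + 8 \theta^{3} + 34 \theta^{2} + 16 \theta + 36} != 0.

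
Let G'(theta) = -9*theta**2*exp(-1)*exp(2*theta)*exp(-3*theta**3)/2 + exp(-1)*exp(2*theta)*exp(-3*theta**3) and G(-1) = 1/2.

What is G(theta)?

G(theta) = exp(-1)*exp(2*theta)*exp(-3*theta**3)/2

The substitution u = -3*theta**3 + 2*theta - 1 works: G'(theta) is exactly (dG/du)*(du/dtheta) for that inner function.
A general antiderivative is exp(-3*theta**3 + 2*theta - 1)/2 + C.
The condition gives C = 1/2 - (1/2) = 0.
So G(theta) = exp(-1)*exp(2*theta)*exp(-3*theta**3)/2.
Check: d/dtheta[exp(-1)*exp(2*theta)*exp(-3*theta**3)/2] = (-9*theta**2*exp(2*theta) + 2*exp(2*theta))*exp(-1)*exp(-3*theta**3)/2, which equals G'(theta).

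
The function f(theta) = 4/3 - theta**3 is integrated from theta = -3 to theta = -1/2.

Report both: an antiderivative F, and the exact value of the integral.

Check any antiderivative F(theta) by computing F'(theta) and comparing it with f(theta).
F(theta) = -theta**4/4 + 4*theta/3 is an antiderivative of f.
Check: d/dtheta[-theta**4/4 + 4*theta/3] = 4/3 - theta**3 = f(theta).
F(-1/2) = -131/192; F(-3) = -97/4.
Integral = F(-1/2) - F(-3) = 4525/192.

Antiderivative: F(theta) = -theta**4/4 + 4*theta/3; value = 4525/192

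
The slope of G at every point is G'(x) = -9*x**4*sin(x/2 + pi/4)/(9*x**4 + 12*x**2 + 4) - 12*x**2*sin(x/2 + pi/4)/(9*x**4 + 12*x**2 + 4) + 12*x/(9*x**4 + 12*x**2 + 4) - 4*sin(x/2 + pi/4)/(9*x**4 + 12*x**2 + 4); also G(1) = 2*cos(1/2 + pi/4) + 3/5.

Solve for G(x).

The integrand splits into summands that can be handled one at a time.
A general antiderivative is 2*cos(x/2 + pi/4) - 1/(3*x**2/2 + 1) + C.
The condition gives C = 2*cos(1/2 + pi/4) + 3/5 - (-2/5 + 2*cos(1/2 + pi/4)) = 1.
So G(x) = (6*x**2*cos(x/2 + pi/4) + 3*x**2 + 4*cos(x/2 + pi/4))/(3*x**2 + 2).
Check: d/dx[(6*x**2*cos(x/2 + pi/4) + 3*x**2 + 4*cos(x/2 + pi/4))/(3*x**2 + 2)] = (-9*x**4*sin(x/2 + pi/4) - 12*x**2*sin(x/2 + pi/4) + 12*x - 4*sin(x/2 + pi/4))/(9*x**4 + 12*x**2 + 4), which equals G'(x).

G(x) = (6*x**2*cos(x/2 + pi/4) + 3*x**2 + 4*cos(x/2 + pi/4))/(3*x**2 + 2)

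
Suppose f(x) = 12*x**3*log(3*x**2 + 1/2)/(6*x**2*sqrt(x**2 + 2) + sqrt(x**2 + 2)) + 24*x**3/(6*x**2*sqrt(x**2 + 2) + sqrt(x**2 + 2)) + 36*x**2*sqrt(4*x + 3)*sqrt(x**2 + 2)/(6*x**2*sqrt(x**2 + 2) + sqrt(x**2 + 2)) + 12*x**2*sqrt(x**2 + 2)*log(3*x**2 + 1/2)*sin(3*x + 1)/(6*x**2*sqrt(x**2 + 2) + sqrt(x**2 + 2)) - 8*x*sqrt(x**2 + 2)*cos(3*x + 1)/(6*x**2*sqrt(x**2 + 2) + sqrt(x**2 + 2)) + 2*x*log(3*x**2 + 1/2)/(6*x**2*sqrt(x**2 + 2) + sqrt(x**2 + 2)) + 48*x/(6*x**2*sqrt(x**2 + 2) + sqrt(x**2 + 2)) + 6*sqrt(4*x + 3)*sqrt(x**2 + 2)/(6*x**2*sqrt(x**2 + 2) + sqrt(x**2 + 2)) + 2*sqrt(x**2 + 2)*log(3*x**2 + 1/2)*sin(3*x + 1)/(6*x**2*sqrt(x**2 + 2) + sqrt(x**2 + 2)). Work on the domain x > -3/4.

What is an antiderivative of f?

An antiderivative is F(x) = (12*x*sqrt(4*x + 3) + 9*sqrt(4*x + 3) + 6*sqrt(x**2 + 2)*log(3*x**2 + 1/2) - 2*log(3*x**2 + 1/2)*cos(3*x + 1))/3.

Integrate term by term and add the pieces.
Check: d/dx[(12*x*sqrt(4*x + 3) + 9*sqrt(4*x + 3) + 6*sqrt(x**2 + 2)*log(3*x**2 + 1/2) - 2*log(3*x**2 + 1/2)*cos(3*x + 1))/3] = (12*x**3*sqrt(4*x + 3)*log(3*x**2 + 1/2) + 24*x**3*sqrt(4*x + 3) + 144*x**3*sqrt(x**2 + 2) + 12*x**2*sqrt(4*x + 3)*sqrt(x**2 + 2)*log(3*x**2 + 1/2)*sin(3*x + 1) + 108*x**2*sqrt(x**2 + 2) - 8*x*sqrt(4*x + 3)*sqrt(x**2 + 2)*cos(3*x + 1) + 2*x*sqrt(4*x + 3)*log(3*x**2 + 1/2) + 48*x*sqrt(4*x + 3) + 24*x*sqrt(x**2 + 2) + 2*sqrt(4*x + 3)*sqrt(x**2 + 2)*log(3*x**2 + 1/2)*sin(3*x + 1) + 18*sqrt(x**2 + 2))/(6*x**2*sqrt(4*x + 3)*sqrt(x**2 + 2) + sqrt(4*x + 3)*sqrt(x**2 + 2)), which equals f(x).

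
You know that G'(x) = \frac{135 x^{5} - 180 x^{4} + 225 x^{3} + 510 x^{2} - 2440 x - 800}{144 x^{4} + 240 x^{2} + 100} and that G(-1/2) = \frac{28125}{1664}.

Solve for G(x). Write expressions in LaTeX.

G(x) = \frac{5 \left(\frac{3 x^{2}}{4} - x + 4\right)^{2}}{3 \left(2 x^{2} + \frac{5}{3}\right)}

Recognize the product-rule pattern: G'(x) = u'v + uv' with u = \frac{5}{3 \left(2 x^{2} + \frac{5}{3}\right)}, v = \left(\frac{3 x^{2}}{4} - x + 4\right)^{2}, so integration by parts undoes it.
A general antiderivative is \frac{5 \left(\frac{3 x^{2}}{4} - x + 4\right)^{2}}{3 \left(2 x^{2} + \frac{5}{3}\right)} + C.
The condition gives C = \frac{28125}{1664} - (\frac{28125}{1664}) = 0.
So G(x) = \frac{5 \left(\frac{3 x^{2}}{4} - x + 4\right)^{2}}{3 \left(2 x^{2} + \frac{5}{3}\right)}.
Check: d/dx[\frac{5 \left(\frac{3 x^{2}}{4} - x + 4\right)^{2}}{3 \left(2 x^{2} + \frac{5}{3}\right)}] = \frac{135 x^{5} - 180 x^{4} + 225 x^{3} + 510 x^{2} - 2440 x - 800}{144 x^{4} + 240 x^{2} + 100} = G'(x).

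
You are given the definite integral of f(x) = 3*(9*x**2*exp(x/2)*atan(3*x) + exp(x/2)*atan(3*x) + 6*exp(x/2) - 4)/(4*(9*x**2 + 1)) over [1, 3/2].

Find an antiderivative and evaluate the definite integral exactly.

Antiderivative: F(x) = 3*exp(x/2)*atan(3*x)/2 - atan(3*x); value = -3*exp(1/2)*atan(3)/2 - atan(9/2) + atan(3) + 3*exp(3/4)*atan(9/2)/2

Check any antiderivative F(x) by computing F'(x) and comparing it with f(x).
F(x) = 3*exp(x/2)*atan(3*x)/2 - atan(3*x) is an antiderivative of f.
Check: d/dx[3*exp(x/2)*atan(3*x)/2 - atan(3*x)] = (27*x**2*exp(x/2)*atan(3*x) + 3*exp(x/2)*atan(3*x) + 18*exp(x/2) - 12)/(36*x**2 + 4), which equals f(x).
F(3/2) = -atan(9/2) + 3*exp(3/4)*atan(9/2)/2; F(1) = -atan(3) + 3*exp(1/2)*atan(3)/2.
Integral = F(3/2) - F(1) = -3*exp(1/2)*atan(3)/2 - atan(9/2) + atan(3) + 3*exp(3/4)*atan(9/2)/2.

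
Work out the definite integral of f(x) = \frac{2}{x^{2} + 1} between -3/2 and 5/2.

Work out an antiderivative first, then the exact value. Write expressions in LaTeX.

Antiderivative: F(x) = 2 \operatorname{atan}{\left(x \right)}; value = 2 \operatorname{atan}{\left(\frac{3}{2} \right)} + 2 \operatorname{atan}{\left(\frac{5}{2} \right)}

Since d/dx undoes antidifferentiation here, F'(x) = f(x) is required of F(x).
F(x) = 2 \operatorname{atan}{\left(x \right)} is an antiderivative of f.
Check: d/dx[2 \operatorname{atan}{\left(x \right)}] = \frac{2}{x^{2} + 1} = f(x).
F(5/2) = 2 \operatorname{atan}{\left(\frac{5}{2} \right)}; F(-3/2) = - 2 \operatorname{atan}{\left(\frac{3}{2} \right)}.
Integral = F(5/2) - F(-3/2) = 2 \operatorname{atan}{\left(\frac{3}{2} \right)} + 2 \operatorname{atan}{\left(\frac{5}{2} \right)}.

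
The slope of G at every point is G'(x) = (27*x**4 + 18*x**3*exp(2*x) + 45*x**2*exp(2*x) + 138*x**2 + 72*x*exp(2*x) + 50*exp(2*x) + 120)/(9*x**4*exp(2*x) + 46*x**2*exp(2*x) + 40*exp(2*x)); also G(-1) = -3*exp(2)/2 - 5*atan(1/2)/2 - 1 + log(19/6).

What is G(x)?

G(x) = log(3*x**2/2 + 5/3) + 5*atan(x/2)/2 - 1 - 3*exp(-2*x)/2

Any candidate G(x) must reproduce the stated G'(x) exactly.
A general antiderivative is log(3*x**2/2 + 5/3) + 5*atan(x/2)/2 - 3*exp(-2*x)/2 + C.
The condition gives C = -3*exp(2)/2 - 5*atan(1/2)/2 - 1 + log(19/6) - (-3*exp(2)/2 - 5*atan(1/2)/2 + log(19/6)) = -1.
So G(x) = log(3*x**2/2 + 5/3) + 5*atan(x/2)/2 - 1 - 3*exp(-2*x)/2.
Check: d/dx[log(3*x**2/2 + 5/3) + 5*atan(x/2)/2 - 1 - 3*exp(-2*x)/2] = (27*x**4 + 18*x**3*exp(2*x) + 45*x**2*exp(2*x) + 138*x**2 + 72*x*exp(2*x) + 50*exp(2*x) + 120)/(9*x**4*exp(2*x) + 46*x**2*exp(2*x) + 40*exp(2*x)) = G'(x).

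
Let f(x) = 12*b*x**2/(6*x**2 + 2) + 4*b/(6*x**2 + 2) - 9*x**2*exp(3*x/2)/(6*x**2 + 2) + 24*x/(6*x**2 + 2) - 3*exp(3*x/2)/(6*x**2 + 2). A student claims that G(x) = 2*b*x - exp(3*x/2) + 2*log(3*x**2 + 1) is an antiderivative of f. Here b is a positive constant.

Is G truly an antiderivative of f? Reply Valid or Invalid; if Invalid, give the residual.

Valid: G'(x) = f(x).

d/dx[G] = (12*b*x**2 + 4*b - 9*x**2*exp(3*x/2) + 24*x - 3*exp(3*x/2))/(6*x**2 + 2)
This equals f(x) exactly, so the claim holds.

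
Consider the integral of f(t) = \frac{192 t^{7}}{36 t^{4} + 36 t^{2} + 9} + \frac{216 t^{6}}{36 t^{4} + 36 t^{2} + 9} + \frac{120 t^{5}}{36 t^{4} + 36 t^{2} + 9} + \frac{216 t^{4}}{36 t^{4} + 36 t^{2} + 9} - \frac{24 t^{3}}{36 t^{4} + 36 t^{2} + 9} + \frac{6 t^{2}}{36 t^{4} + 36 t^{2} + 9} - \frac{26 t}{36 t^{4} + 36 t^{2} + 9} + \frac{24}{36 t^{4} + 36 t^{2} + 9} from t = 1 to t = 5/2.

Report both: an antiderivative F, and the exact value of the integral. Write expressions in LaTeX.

Integrate term by term and add the pieces.
F(t) = \frac{24 t^{6} + 36 t^{5} - 6 t^{4} + 18 t^{3} - 9 t^{2} + 24 t + 2}{18 t^{2} + 9} is an antiderivative of f.
Check: d/dt[\frac{24 t^{6} + 36 t^{5} - 6 t^{4} + 18 t^{3} - 9 t^{2} + 24 t + 2}{18 t^{2} + 9}] = \frac{192 t^{7} + 216 t^{6} + 120 t^{5} + 216 t^{4} - 24 t^{3} + 6 t^{2} - 26 t + 24}{36 t^{4} + 36 t^{2} + 9}, which equals f(t).
F(5/2) = \frac{75421}{972}; F(1) = \frac{89}{27}.
Integral = F(5/2) - F(1) = \frac{72217}{972}.

Antiderivative: F(t) = \frac{24 t^{6} + 36 t^{5} - 6 t^{4} + 18 t^{3} - 9 t^{2} + 24 t + 2}{18 t^{2} + 9}; value = \frac{72217}{972}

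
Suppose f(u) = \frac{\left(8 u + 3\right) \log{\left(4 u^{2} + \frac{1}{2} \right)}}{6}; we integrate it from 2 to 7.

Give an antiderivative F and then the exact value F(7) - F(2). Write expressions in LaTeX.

Antiderivative: F(u) = \frac{- 8 u^{2} + 2 u \left(4 u + 3\right) \log{\left(4 u^{2} + \frac{1}{2} \right)} - 12 u + \log{\left(u^{2} + \frac{1}{8} \right)} + 3 \sqrt{2} \operatorname{atan}{\left(2 \sqrt{2} u \right)}}{12}; value = -35 - \frac{11 \log{\left(\frac{33}{2} \right)}}{3} - \frac{\sqrt{2} \operatorname{atan}{\left(4 \sqrt{2} \right)}}{4} - \frac{\log{\left(\frac{33}{8} \right)}}{12} + \frac{\log{\left(\frac{393}{8} \right)}}{12} + \frac{\sqrt{2} \operatorname{atan}{\left(14 \sqrt{2} \right)}}{4} + \frac{217 \log{\left(\frac{393}{2} \right)}}{6}

A first test for any F(u): its u-derivative must equal f(u) identically.
F(u) = \frac{- 8 u^{2} + 2 u \left(4 u + 3\right) \log{\left(4 u^{2} + \frac{1}{2} \right)} - 12 u + \log{\left(u^{2} + \frac{1}{8} \right)} + 3 \sqrt{2} \operatorname{atan}{\left(2 \sqrt{2} u \right)}}{12} is an antiderivative of f.
Check: d/du[\frac{- 8 u^{2} + 2 u \left(4 u + 3\right) \log{\left(4 u^{2} + \frac{1}{2} \right)} - 12 u + \log{\left(u^{2} + \frac{1}{8} \right)} + 3 \sqrt{2} \operatorname{atan}{\left(2 \sqrt{2} u \right)}}{12}] = \frac{4 u \log{\left(4 u^{2} + \frac{1}{2} \right)}}{3} + \frac{\log{\left(4 u^{2} + \frac{1}{2} \right)}}{2}, which equals f(u).
F(7) = - \frac{119}{3} + \frac{\log{\left(\frac{393}{8} \right)}}{12} + \frac{\sqrt{2} \operatorname{atan}{\left(14 \sqrt{2} \right)}}{4} + \frac{217 \log{\left(\frac{393}{2} \right)}}{6}; F(2) = - \frac{14}{3} + \frac{\log{\left(\frac{33}{8} \right)}}{12} + \frac{\sqrt{2} \operatorname{atan}{\left(4 \sqrt{2} \right)}}{4} + \frac{11 \log{\left(\frac{33}{2} \right)}}{3}.
Integral = F(7) - F(2) = -35 - \frac{11 \log{\left(\frac{33}{2} \right)}}{3} - \frac{\sqrt{2} \operatorname{atan}{\left(4 \sqrt{2} \right)}}{4} - \frac{\log{\left(\frac{33}{8} \right)}}{12} + \frac{\log{\left(\frac{393}{8} \right)}}{12} + \frac{\sqrt{2} \operatorname{atan}{\left(14 \sqrt{2} \right)}}{4} + \frac{217 \log{\left(\frac{393}{2} \right)}}{6}.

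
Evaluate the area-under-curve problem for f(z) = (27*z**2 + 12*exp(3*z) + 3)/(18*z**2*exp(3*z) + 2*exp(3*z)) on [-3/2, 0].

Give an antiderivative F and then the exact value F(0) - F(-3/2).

Any candidate F(z) must reproduce f(z) exactly when differentiated.
F(z) = (4*exp(3*z)*atan(3*z) - 1)*exp(-3*z)/2 is an antiderivative of f.
Check: d/dz[(4*exp(3*z)*atan(3*z) - 1)*exp(-3*z)/2] = (27*z**2 + 12*exp(3*z) + 3)/(18*z**2*exp(3*z) + 2*exp(3*z)) = f(z).
F(0) = -1/2; F(-3/2) = -exp(9/2)/2 - 2*atan(9/2).
Integral = F(0) - F(-3/2) = -1/2 + 2*atan(9/2) + exp(9/2)/2.

Antiderivative: F(z) = (4*exp(3*z)*atan(3*z) - 1)*exp(-3*z)/2; value = -1/2 + 2*atan(9/2) + exp(9/2)/2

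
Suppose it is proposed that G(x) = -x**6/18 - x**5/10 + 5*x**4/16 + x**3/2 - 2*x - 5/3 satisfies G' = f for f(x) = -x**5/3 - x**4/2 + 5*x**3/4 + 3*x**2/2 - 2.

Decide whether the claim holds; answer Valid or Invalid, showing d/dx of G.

d/dx[G] = -x**5/3 - x**4/2 + 5*x**3/4 + 3*x**2/2 - 2
This equals f(x) exactly, so the claim holds.

Valid - the claim checks out under differentiation.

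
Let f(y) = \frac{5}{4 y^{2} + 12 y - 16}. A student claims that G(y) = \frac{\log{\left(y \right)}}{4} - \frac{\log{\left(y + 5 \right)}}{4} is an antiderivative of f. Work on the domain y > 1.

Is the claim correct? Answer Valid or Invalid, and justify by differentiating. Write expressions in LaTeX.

Invalid: d/dy[G] - f = \frac{- 5 y - 10}{2 y^{4} + 16 y^{3} + 22 y^{2} - 40 y}, which is not 0.

d/dy[G] = \frac{5}{4 y^{2} + 20 y}
d/dy[G] - f(y) = \frac{- 5 y - 10}{2 y^{4} + 16 y^{3} + 22 y^{2} - 40 y} != 0.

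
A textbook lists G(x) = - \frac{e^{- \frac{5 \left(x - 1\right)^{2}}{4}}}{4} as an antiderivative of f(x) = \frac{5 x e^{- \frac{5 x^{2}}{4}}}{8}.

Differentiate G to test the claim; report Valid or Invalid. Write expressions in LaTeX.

d/dx[G] = \frac{\left(5 x - 5\right) e^{\frac{5 x}{2}} e^{- \frac{5 x^{2}}{4}}}{8 e^{\frac{5}{4}}}
d/dx[G] - f(x) = \frac{\left(5 x e^{\frac{5 x^{2}}{4}} - 5 x e^{\frac{5}{4}} e^{- \frac{5 x}{2}} e^{\frac{5 x^{2}}{4}} - 5 e^{\frac{5 x^{2}}{4}}\right) e^{\frac{5 x}{2}} e^{- \frac{5 x^{2}}{2}}}{8 e^{\frac{5}{4}}} != 0.

Invalid: d/dx[G] - f = \frac{\left(5 x e^{\frac{5 x^{2}}{4}} - 5 x e^{\frac{5}{4}} e^{- \frac{5 x}{2}} e^{\frac{5 x^{2}}{4}} - 5 e^{\frac{5 x^{2}}{4}}\right) e^{\frac{5 x}{2}} e^{- \frac{5 x^{2}}{2}}}{8 e^{\frac{5}{4}}}, which is not 0.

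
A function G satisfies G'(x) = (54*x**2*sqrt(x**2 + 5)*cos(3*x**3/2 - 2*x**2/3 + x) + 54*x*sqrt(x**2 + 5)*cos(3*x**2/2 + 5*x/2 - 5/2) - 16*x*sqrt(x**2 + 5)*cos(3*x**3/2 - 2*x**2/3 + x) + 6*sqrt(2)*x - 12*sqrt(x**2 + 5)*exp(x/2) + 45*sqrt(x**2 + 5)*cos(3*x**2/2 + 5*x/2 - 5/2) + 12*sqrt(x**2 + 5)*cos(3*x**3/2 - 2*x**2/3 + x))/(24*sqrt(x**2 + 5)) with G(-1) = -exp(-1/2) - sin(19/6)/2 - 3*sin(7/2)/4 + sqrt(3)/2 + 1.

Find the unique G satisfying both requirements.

G(x) = sqrt(x**2/2 + 5/2)/2 - exp(x/2) + 3*sin(3*x**2/2 + 5*x/2 - 5/2)/4 + sin(3*x**3/2 - 2*x**2/3 + x)/2 + 1

For G(x) to be correct, d/dx[G] must agree with the stated G'(x) identically.
A general antiderivative is sqrt(x**2/2 + 5/2)/2 - exp(x/2) + 3*sin(3*x**2/2 + 5*x/2 - 5/2)/4 + sin(3*x**3/2 - 2*x**2/3 + x)/2 + C.
The condition gives C = -exp(-1/2) - sin(19/6)/2 - 3*sin(7/2)/4 + sqrt(3)/2 + 1 - (-exp(-1/2) - sin(19/6)/2 - 3*sin(7/2)/4 + sqrt(3)/2) = 1.
So G(x) = sqrt(x**2/2 + 5/2)/2 - exp(x/2) + 3*sin(3*x**2/2 + 5*x/2 - 5/2)/4 + sin(3*x**3/2 - 2*x**2/3 + x)/2 + 1.
Check: d/dx[sqrt(x**2/2 + 5/2)/2 - exp(x/2) + 3*sin(3*x**2/2 + 5*x/2 - 5/2)/4 + sin(3*x**3/2 - 2*x**2/3 + x)/2 + 1] = (54*x**2*sqrt(x**2 + 5)*cos(3*x**3/2 - 2*x**2/3 + x) + 54*x*sqrt(x**2 + 5)*cos(3*x**2/2 + 5*x/2 - 5/2) - 16*x*sqrt(x**2 + 5)*cos(3*x**3/2 - 2*x**2/3 + x) + 6*sqrt(2)*x - 12*sqrt(x**2 + 5)*exp(x/2) + 45*sqrt(x**2 + 5)*cos(3*x**2/2 + 5*x/2 - 5/2) + 12*sqrt(x**2 + 5)*cos(3*x**3/2 - 2*x**2/3 + x))/(24*sqrt(x**2 + 5)) = G'(x).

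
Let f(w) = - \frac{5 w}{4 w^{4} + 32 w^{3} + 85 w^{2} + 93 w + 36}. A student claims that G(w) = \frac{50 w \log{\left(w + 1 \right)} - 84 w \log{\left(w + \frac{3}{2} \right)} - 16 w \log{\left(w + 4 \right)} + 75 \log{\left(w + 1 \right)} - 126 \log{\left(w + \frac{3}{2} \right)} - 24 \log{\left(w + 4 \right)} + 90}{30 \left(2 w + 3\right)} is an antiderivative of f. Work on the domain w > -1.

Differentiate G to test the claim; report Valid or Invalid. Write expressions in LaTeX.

d/dw[G] = \frac{- 20 w^{3} - 140 w^{2} - 315 w - 180}{24 w^{4} + 192 w^{3} + 510 w^{2} + 558 w + 216}
d/dw[G] - f(w) = - \frac{5}{6 w + 6} != 0.

Invalid: d/dw[G] - f = - \frac{5}{6 w + 6}, which is not 0.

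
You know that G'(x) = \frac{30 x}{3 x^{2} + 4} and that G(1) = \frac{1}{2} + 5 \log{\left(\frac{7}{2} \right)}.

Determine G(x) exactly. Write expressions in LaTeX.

The substitution u = \frac{3 x^{2}}{2} + 2 works: G'(x) is exactly (dG/du)*(du/dx) for that inner function.
A general antiderivative is 5 \log{\left(\frac{3 x^{2}}{2} + 2 \right)} + C.
The condition gives C = \frac{1}{2} + 5 \log{\left(\frac{7}{2} \right)} - (5 \log{\left(\frac{7}{2} \right)}) = \frac{1}{2}.
So G(x) = 5 \log{\left(\frac{3 x^{2}}{2} + 2 \right)} + \frac{1}{2}.
Check: d/dx[5 \log{\left(\frac{3 x^{2}}{2} + 2 \right)} + \frac{1}{2}] = \frac{30 x}{3 x^{2} + 4} = G'(x).

G(x) = 5 \log{\left(\frac{3 x^{2}}{2} + 2 \right)} + \frac{1}{2}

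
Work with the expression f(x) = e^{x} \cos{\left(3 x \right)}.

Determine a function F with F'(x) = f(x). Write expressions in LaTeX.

An antiderivative is F(x) = \frac{\left(3 \sin{\left(3 x \right)} + \cos{\left(3 x \right)}\right) e^{x}}{10}.

An antiderivative F(x) passes only if d/dx[F] lands on f(x) exactly.
Check: d/dx[\frac{\left(3 \sin{\left(3 x \right)} + \cos{\left(3 x \right)}\right) e^{x}}{10}] = e^{x} \cos{\left(3 x \right)} = f(x).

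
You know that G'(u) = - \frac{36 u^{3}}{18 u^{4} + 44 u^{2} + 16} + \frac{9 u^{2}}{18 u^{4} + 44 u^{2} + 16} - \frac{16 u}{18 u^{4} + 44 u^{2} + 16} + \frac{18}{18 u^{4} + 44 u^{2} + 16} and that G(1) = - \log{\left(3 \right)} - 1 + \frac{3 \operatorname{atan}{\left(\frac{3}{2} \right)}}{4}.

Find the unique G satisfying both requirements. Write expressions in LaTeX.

The integrand splits into summands that can be handled one at a time.
A general antiderivative is - \log{\left(u^{2} + 2 \right)} + \frac{3 \operatorname{atan}{\left(\frac{3 u}{2} \right)}}{4} + C.
The condition gives C = - \log{\left(3 \right)} - 1 + \frac{3 \operatorname{atan}{\left(\frac{3}{2} \right)}}{4} - (- \log{\left(3 \right)} + \frac{3 \operatorname{atan}{\left(\frac{3}{2} \right)}}{4}) = -1.
So G(u) = - \log{\left(u^{2} + 2 \right)} + \frac{3 \operatorname{atan}{\left(\frac{3 u}{2} \right)}}{4} - 1.
Check: d/du[- \log{\left(u^{2} + 2 \right)} + \frac{3 \operatorname{atan}{\left(\frac{3 u}{2} \right)}}{4} - 1] = \frac{- 36 u^{3} + 9 u^{2} - 16 u + 18}{18 u^{4} + 44 u^{2} + 16}, which equals G'(u).

G(u) = - \log{\left(u^{2} + 2 \right)} + \frac{3 \operatorname{atan}{\left(\frac{3 u}{2} \right)}}{4} - 1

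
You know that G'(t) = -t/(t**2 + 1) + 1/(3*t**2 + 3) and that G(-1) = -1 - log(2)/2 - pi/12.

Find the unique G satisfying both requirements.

The integrand splits into summands that can be handled one at a time.
A general antiderivative is -log(t**2 + 1)/2 + atan(t)/3 + C.
The condition gives C = -1 - log(2)/2 - pi/12 - (-log(2)/2 - pi/12) = -1.
So G(t) = -log(t**2 + 1)/2 + atan(t)/3 - 1.
Check: d/dt[-log(t**2 + 1)/2 + atan(t)/3 - 1] = (1 - 3*t)/(3*t**2 + 3), which equals G'(t).

G(t) = -log(t**2 + 1)/2 + atan(t)/3 - 1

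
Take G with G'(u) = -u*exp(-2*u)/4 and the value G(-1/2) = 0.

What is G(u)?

G'(u) has the shape v'r + vr' for v = u/8 + 1/16 and r = exp(-2*u) — it is the derivative of the product v*r.
A general antiderivative is (2*u + 1)*exp(-2*u)/16 + C.
The condition gives C = 0 - (0) = 0.
So G(u) = u*exp(-2*u)/8 + exp(-2*u)/16.
Check: d/du[u*exp(-2*u)/8 + exp(-2*u)/16] = -u*exp(-2*u)/4 = G'(u).

G(u) = u*exp(-2*u)/8 + exp(-2*u)/16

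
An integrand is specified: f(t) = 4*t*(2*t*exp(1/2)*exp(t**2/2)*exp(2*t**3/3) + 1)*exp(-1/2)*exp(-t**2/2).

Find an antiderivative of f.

A candidate is checked by its d/dt: the result must match f(t).
Check: d/dt[-4*(-exp(2*t**3/3) + exp(-1/2)*exp(-t**2/2))] = (8*t**2*exp(1/2)*exp(t**2/2)*exp(2*t**3/3) + 4*t)*exp(-1/2)*exp(-t**2/2), which equals f(t).

An antiderivative is F(t) = -4*(-exp(2*t**3/3) + exp(-1/2)*exp(-t**2/2)).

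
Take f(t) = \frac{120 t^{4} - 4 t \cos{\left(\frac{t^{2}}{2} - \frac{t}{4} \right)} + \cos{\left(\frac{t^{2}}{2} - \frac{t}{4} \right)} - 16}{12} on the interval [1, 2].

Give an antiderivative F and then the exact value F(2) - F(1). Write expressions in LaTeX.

Antiderivative: F(t) = 2 t^{5} - \frac{4 t}{3} - \frac{\sin{\left(\frac{t^{2}}{2} - \frac{t}{4} \right)}}{3}; value = - \frac{\sin{\left(\frac{3}{2} \right)}}{3} + \frac{\sin{\left(\frac{1}{4} \right)}}{3} + \frac{182}{3}

Recover f(t) by differentiating a candidate F(t); any mismatch rules it out.
F(t) = 2 t^{5} - \frac{4 t}{3} - \frac{\sin{\left(\frac{t^{2}}{2} - \frac{t}{4} \right)}}{3} is an antiderivative of f.
Check: d/dt[2 t^{5} - \frac{4 t}{3} - \frac{\sin{\left(\frac{t^{2}}{2} - \frac{t}{4} \right)}}{3}] = 10 t^{4} - \frac{t \cos{\left(\frac{t^{2}}{2} - \frac{t}{4} \right)}}{3} + \frac{\cos{\left(\frac{t^{2}}{2} - \frac{t}{4} \right)}}{12} - \frac{4}{3}, which equals f(t).
F(2) = \frac{184}{3} - \frac{\sin{\left(\frac{3}{2} \right)}}{3}; F(1) = \frac{2}{3} - \frac{\sin{\left(\frac{1}{4} \right)}}{3}.
Integral = F(2) - F(1) = - \frac{\sin{\left(\frac{3}{2} \right)}}{3} + \frac{\sin{\left(\frac{1}{4} \right)}}{3} + \frac{182}{3}.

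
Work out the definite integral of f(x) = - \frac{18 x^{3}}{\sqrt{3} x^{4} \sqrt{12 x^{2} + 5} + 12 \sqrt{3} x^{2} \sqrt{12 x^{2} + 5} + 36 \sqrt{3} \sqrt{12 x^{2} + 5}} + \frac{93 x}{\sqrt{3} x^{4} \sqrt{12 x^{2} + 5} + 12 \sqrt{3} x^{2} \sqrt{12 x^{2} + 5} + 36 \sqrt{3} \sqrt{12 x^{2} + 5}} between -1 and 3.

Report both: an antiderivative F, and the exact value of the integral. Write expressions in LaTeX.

Recognize the product-rule pattern: f = u'v + uv' with u = \frac{3}{2 \left(x^{2} + 6\right)}, v = \sqrt{4 x^{2} + \frac{5}{3}}, so integration by parts undoes it.
F(x) = \frac{\sqrt{3} \sqrt{12 x^{2} + 5}}{2 \left(x^{2} + 6\right)} is an antiderivative of f.
Check: d/dx[\frac{\sqrt{3} \sqrt{12 x^{2} + 5}}{2 \left(x^{2} + 6\right)}] = \frac{- 6 \sqrt{3} x^{3} + 31 \sqrt{3} x}{x^{4} \sqrt{12 x^{2} + 5} + 12 x^{2} \sqrt{12 x^{2} + 5} + 36 \sqrt{12 x^{2} + 5}}, which equals f(x).
F(3) = \frac{\sqrt{339}}{30}; F(-1) = \frac{\sqrt{51}}{14}.
Integral = F(3) - F(-1) = - \frac{\sqrt{51}}{14} + \frac{\sqrt{339}}{30}.

Antiderivative: F(x) = \frac{\sqrt{3} \sqrt{12 x^{2} + 5}}{2 \left(x^{2} + 6\right)}; value = - \frac{\sqrt{51}}{14} + \frac{\sqrt{339}}{30}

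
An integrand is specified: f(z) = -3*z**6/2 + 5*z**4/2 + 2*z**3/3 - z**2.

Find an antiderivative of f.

An antiderivative is F(z) = -3*z**7/14 + z**5/2 + z**4/6 - z**3/3.

The integrand splits into summands that can be handled one at a time.
Check: d/dz[-3*z**7/14 + z**5/2 + z**4/6 - z**3/3] = -3*z**6/2 + 5*z**4/2 + 2*z**3/3 - z**2 = f(z).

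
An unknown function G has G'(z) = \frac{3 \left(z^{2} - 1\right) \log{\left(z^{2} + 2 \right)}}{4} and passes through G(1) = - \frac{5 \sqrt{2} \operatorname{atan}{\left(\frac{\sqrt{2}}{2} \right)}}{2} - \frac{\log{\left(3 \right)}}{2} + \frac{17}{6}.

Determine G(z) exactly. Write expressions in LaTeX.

A candidate passes only if d/dz[G] lands on the given G'(z) exactly.
A general antiderivative is - \frac{z^{3}}{6} + \frac{5 z}{2} + \left(\frac{z^{3}}{4} - \frac{3 z}{4}\right) \log{\left(z^{2} + 2 \right)} - \frac{5 \sqrt{2} \operatorname{atan}{\left(\frac{\sqrt{2} z}{2} \right)}}{2} + C.
The condition gives C = - \frac{5 \sqrt{2} \operatorname{atan}{\left(\frac{\sqrt{2}}{2} \right)}}{2} - \frac{\log{\left(3 \right)}}{2} + \frac{17}{6} - (- \frac{5 \sqrt{2} \operatorname{atan}{\left(\frac{\sqrt{2}}{2} \right)}}{2} - \frac{\log{\left(3 \right)}}{2} + \frac{7}{3}) = \frac{1}{2}.
So G(z) = - \frac{z^{3}}{6} + \frac{5 z}{2} + \left(\frac{z^{3}}{4} - \frac{3 z}{4}\right) \log{\left(z^{2} + 2 \right)} - \frac{5 \sqrt{2} \operatorname{atan}{\left(\frac{\sqrt{2} z}{2} \right)}}{2} + \frac{1}{2}.
Check: d/dz[- \frac{z^{3}}{6} + \frac{5 z}{2} + \left(\frac{z^{3}}{4} - \frac{3 z}{4}\right) \log{\left(z^{2} + 2 \right)} - \frac{5 \sqrt{2} \operatorname{atan}{\left(\frac{\sqrt{2} z}{2} \right)}}{2} + \frac{1}{2}] = \frac{3 z^{2} \log{\left(z^{2} + 2 \right)}}{4} - \frac{3 \log{\left(z^{2} + 2 \right)}}{4}, which equals G'(z).

G(z) = - \frac{z^{3}}{6} + \frac{5 z}{2} + \left(\frac{z^{3}}{4} - \frac{3 z}{4}\right) \log{\left(z^{2} + 2 \right)} - \frac{5 \sqrt{2} \operatorname{atan}{\left(\frac{\sqrt{2} z}{2} \right)}}{2} + \frac{1}{2}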